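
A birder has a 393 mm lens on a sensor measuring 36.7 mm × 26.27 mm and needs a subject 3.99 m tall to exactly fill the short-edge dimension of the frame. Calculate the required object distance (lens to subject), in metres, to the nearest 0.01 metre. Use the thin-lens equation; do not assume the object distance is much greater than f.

W: 3.99 m = 3990 mm.
Magnification m = h/W = dᵢ/dₒ; combined with 1/f = 1/dₒ + 1/dᵢ this gives dₒ = f·(1 + W/h).
dₒ = 393 mm × (1 + 3990/26.27) = 393 × 152.8843 ≈ 60083.522 mm = 60.0835 m.

60.08 m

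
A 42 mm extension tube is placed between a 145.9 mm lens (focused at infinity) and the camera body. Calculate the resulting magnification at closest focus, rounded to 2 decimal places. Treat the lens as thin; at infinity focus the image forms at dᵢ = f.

The tube moves the image plane from f to f + e, so dᵢ = 145.9 + 42 = 187.9 mm. Focus is achieved when 1/f = 1/dₒ + 1/dᵢ, giving dₒ = 1/(1/f − 1/(f+e)).
Magnification m = dᵢ/dₒ = (f+e)·(1/f − 1/(f+e)) = e/f = 42/145.9 ≈ 0.2879.

0.29×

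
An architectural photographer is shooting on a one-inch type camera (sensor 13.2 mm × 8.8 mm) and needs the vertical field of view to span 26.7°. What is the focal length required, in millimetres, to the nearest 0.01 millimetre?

18.54 mm

From α = 2·arctan(h/2f) we get f = h / (2·tan(α/2)).
With h = 8.8 mm and α/2 = 13.35°, tan(α/2) ≈ 0.23731, so f ≈ 8.8 / 0.47462 ≈ 18.5410 mm.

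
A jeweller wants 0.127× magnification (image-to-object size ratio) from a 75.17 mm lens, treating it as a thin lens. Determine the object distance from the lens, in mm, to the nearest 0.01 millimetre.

With m = dᵢ/dₒ and 1/f = 1/dₒ + 1/dᵢ, substituting dᵢ = m·dₒ gives 1/f = (1 + 1/m)/dₒ, hence dₒ = f·(1 + 1/m).
dₒ = 75.17 × (1 + 1/0.127) = 75.17 × 8.87402 ≈ 667.060 mm.

667.06 mm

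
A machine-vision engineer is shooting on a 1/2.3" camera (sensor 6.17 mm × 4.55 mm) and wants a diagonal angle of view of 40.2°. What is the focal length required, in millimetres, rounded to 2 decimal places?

10.47 mm

Sensor diagonal = √(6.17² + 4.55²) = √58.7714 ≈ 7.6663 mm.
From α = 2·arctan(d/2f) we get f = d / (2·tan(α/2)).
With d = 7.6663 mm and α/2 = 20.1°, tan(α/2) ≈ 0.36595, so f ≈ 7.6663 / 0.73190 ≈ 10.4745 mm.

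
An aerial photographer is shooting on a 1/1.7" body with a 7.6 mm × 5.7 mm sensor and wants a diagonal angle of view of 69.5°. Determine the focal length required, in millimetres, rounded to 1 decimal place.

6.8 mm

Sensor diagonal = √(7.6² + 5.7²) = √90.2500 ≈ 9.5000 mm.
From α = 2·arctan(d/2f) we get f = d / (2·tan(α/2)).
With d = 9.5000 mm and α/2 = 34.75°, tan(α/2) ≈ 0.69372, so f ≈ 9.5000 / 1.38745 ≈ 6.8471 mm.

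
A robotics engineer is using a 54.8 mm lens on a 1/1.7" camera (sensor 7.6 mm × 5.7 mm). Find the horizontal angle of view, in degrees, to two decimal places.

Angle of view α = 2·arctan(w/2f) with w = 7.6 mm and f = 54.8 mm.
w/2f = 0.06934; arctan(0.06934) ≈ 3.9667°, so α ≈ 7.9334°.

7.93°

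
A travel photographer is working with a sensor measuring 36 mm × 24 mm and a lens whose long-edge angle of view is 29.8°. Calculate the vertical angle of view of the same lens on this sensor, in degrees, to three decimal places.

20.118°

From the long-edge AOV: f = 36 / (2·tan(14.9°)) = 36 / 0.53216 ≈ 67.6490 mm.
Vertical AOV = 2·arctan(24 / (2 × 67.6490)) = 2·arctan(0.17739) ≈ 20.1177°.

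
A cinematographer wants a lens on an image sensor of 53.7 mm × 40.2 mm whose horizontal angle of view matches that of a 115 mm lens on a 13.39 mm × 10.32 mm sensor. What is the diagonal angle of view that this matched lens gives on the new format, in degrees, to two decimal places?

Equal horizontal AOV ⇒ f₂ = f₁ · 53.7/13.39 = 115 × 4.01046 ≈ 461.2024 mm.
Sensor diagonal = √(53.7² + 40.2²) = √4499.7300 ≈ 67.0800 mm.
Diagonal AOV on the new format = 2·arctan(67.0800 / (2 × 461.2024)) = 2·arctan(0.07272) ≈ 8.3188°.

8.32°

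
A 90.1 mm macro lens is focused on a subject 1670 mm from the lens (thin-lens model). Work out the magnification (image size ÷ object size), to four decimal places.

Thin lens: 1/f = 1/dₒ + 1/dᵢ → 1/dᵢ = 1/90.1 − 1/1670 = 0.0105000 mm⁻¹, so dᵢ ≈ 95.2383 mm.
Magnification m = dᵢ/dₒ = 95.2383/1670 ≈ 0.05703.

0.0570×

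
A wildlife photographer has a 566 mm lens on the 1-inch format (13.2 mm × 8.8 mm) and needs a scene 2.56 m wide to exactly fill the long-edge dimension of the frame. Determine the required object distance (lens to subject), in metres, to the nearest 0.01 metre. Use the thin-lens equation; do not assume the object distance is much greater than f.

W: 2.56 m = 2560 mm.
Magnification m = w/W = dᵢ/dₒ; combined with 1/f = 1/dₒ + 1/dᵢ this gives dₒ = f·(1 + W/w).
dₒ = 566 mm × (1 + 2560/13.2) = 566 × 194.9394 ≈ 110335.697 mm = 110.336 m.

110.34 m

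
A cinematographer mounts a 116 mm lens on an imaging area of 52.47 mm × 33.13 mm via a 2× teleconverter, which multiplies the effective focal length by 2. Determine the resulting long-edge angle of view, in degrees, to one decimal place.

12.9°

Effective focal length f = 116 × 2 = 232 mm.
α = 2·arctan(52.47 / (2 × 232)) = 2·arctan(0.11308) ≈ 12.9034°.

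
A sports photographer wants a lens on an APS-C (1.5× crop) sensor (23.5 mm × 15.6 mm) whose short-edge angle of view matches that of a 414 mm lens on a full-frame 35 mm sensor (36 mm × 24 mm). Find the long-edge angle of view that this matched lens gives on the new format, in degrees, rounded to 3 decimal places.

Equal short-edge AOV ⇒ f₂ = f₁ · 15.6/24 = 414 × 0.65000 ≈ 269.1000 mm.
Long-edge AOV on the new format = 2·arctan(23.5 / (2 × 269.1000)) = 2·arctan(0.04366) ≈ 5.0004°.

5.000°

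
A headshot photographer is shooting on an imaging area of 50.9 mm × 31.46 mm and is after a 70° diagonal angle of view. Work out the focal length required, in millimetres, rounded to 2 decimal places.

42.73 mm

Sensor diagonal = √(50.9² + 31.46²) = √3580.5416 ≈ 59.8376 mm.
From α = 2·arctan(d/2f) we get f = d / (2·tan(α/2)).
With d = 59.8376 mm and α/2 = 35°, tan(α/2) ≈ 0.70021, so f ≈ 59.8376 / 1.40042 ≈ 42.7285 mm.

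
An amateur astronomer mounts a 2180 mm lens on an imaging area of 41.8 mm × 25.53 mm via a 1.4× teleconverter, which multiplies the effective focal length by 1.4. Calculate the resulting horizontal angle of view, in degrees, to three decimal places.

0.785°

Effective focal length f = 2180 × 1.4 = 3052 mm.
α = 2·arctan(41.8 / (2 × 3052)) = 2·arctan(0.00685) ≈ 0.7847°.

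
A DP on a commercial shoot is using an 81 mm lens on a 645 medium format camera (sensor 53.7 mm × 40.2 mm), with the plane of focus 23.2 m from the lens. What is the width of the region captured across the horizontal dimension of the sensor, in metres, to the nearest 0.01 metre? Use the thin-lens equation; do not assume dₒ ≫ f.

15.33 m

dₒ: 23.2 m = 23200 mm.
Similar triangles through the lens centre give W/dₒ = w/dᵢ; with 1/f = 1/dₒ + 1/dᵢ this gives W = w·(dₒ − f)/f.
W = 53.7 mm × (23200 − 81) / 81 = 53.7 × 285.4198 ≈ 15327.041 mm = 15.327 m.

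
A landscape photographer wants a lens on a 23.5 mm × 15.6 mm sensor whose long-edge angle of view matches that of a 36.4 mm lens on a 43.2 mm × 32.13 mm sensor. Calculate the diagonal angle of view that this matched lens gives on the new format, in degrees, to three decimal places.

Equal long-edge AOV ⇒ f₂ = f₁ · 23.5/43.2 = 36.4 × 0.54398 ≈ 19.8009 mm.
Sensor diagonal = √(23.5² + 15.6²) = √795.6100 ≈ 28.2066 mm.
Diagonal AOV on the new format = 2·arctan(28.2066 / (2 × 19.8009)) = 2·arctan(0.71225) ≈ 70.9210°.

70.921°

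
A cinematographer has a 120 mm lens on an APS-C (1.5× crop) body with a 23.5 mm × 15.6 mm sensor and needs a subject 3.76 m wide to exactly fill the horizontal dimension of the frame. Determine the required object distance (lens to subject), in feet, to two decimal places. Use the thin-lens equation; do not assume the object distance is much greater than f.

63.39 ft

W: 3.76 m = 3760 mm.
Magnification m = w/W = dᵢ/dₒ; combined with 1/f = 1/dₒ + 1/dᵢ this gives dₒ = f·(1 + W/w).
dₒ = 120 mm × (1 + 3760/23.5) = 120 × 161.0000 ≈ 19320.000 mm = 19320.000/304.8 ft = 63.3858 ft.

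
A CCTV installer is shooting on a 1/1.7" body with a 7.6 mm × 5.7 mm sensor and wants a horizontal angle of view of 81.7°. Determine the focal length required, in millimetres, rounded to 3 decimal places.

4.395 mm

From α = 2·arctan(w/2f) we get f = w / (2·tan(α/2)).
With w = 7.6 mm and α/2 = 40.85°, tan(α/2) ≈ 0.86470, so f ≈ 7.6 / 1.72940 ≈ 4.3946 mm.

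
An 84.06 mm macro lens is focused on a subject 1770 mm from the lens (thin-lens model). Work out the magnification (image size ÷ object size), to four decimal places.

Thin lens: 1/f = 1/dₒ + 1/dᵢ → 1/dᵢ = 1/84.06 − 1/1770 = 0.0113313 mm⁻¹, so dᵢ ≈ 88.2512 mm.
Magnification m = dᵢ/dₒ = 88.2512/1770 ≈ 0.04986.

0.0499×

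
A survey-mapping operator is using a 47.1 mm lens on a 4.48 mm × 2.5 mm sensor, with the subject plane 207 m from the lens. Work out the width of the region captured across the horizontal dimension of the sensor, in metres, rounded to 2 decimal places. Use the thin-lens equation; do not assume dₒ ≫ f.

19.68 m

dₒ: 207 m = 207000 mm.
Similar triangles through the lens centre give W/dₒ = w/dᵢ; with 1/f = 1/dₒ + 1/dᵢ this gives W = w·(dₒ − f)/f.
W = 4.48 mm × (207000 − 47.1) / 47.1 = 4.48 × 4393.9045 ≈ 19684.692 mm = 19.6847 m.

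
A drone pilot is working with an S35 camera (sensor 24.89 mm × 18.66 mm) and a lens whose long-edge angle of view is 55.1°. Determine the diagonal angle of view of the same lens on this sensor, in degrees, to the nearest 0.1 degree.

66.2°

From the long-edge AOV: f = 24.89 / (2·tan(27.55°)) = 24.89 / 1.04335 ≈ 23.8558 mm.
Sensor diagonal = √(24.89² + 18.66²) = √967.7077 ≈ 31.1080 mm.
Diagonal AOV = 2·arctan(31.1080 / (2 × 23.8558)) = 2·arctan(0.65200) ≈ 66.2088°.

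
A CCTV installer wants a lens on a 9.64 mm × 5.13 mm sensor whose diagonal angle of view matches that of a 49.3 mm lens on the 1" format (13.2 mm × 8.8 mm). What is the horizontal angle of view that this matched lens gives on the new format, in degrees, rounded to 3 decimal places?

16.168°

Sensor diagonal = √(13.2² + 8.8²) = √251.6800 ≈ 15.8644 mm.
Sensor diagonal = √(9.64² + 5.13²) = √119.2465 ≈ 10.9200 mm.
Equal diagonal AOV ⇒ f₂ = f₁ · 10.9200/15.8644 = 49.3 × 0.68833 ≈ 33.9348 mm.
Horizontal AOV on the new format = 2·arctan(9.64 / (2 × 33.9348)) = 2·arctan(0.14204) ≈ 16.1681°.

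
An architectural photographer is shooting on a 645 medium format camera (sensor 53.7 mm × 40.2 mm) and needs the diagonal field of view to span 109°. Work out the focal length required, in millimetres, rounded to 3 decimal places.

23.924 mm

Sensor diagonal = √(53.7² + 40.2²) = √4499.7300 ≈ 67.0800 mm.
From α = 2·arctan(d/2f) we get f = d / (2·tan(α/2)).
With d = 67.0800 mm and α/2 = 54.5°, tan(α/2) ≈ 1.40195, so f ≈ 67.0800 / 2.80390 ≈ 23.9239 mm.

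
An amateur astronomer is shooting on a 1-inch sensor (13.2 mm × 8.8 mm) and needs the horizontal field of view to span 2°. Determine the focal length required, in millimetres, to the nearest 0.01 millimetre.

378.11 mm

From α = 2·arctan(w/2f) we get f = w / (2·tan(α/2)).
With w = 13.2 mm and α/2 = 1°, tan(α/2) ≈ 0.01746, so f ≈ 13.2 / 0.03491 ≈ 378.1137 mm.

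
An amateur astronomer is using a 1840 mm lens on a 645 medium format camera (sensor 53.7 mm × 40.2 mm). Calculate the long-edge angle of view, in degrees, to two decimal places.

1.67°

Angle of view α = 2·arctan(w/2f) with w = 53.7 mm and f = 1840 mm.
w/2f = 0.01459; arctan(0.01459) ≈ 0.8360°, so α ≈ 1.6720°.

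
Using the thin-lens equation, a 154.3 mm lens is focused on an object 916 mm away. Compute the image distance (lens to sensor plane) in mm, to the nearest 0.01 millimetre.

1/dᵢ = 1/f − 1/dₒ = 1/154.3 − 1/916 = 0.0053892 mm⁻¹.
dᵢ = 1/0.0053892 ≈ 185.5570 mm.

185.56 mm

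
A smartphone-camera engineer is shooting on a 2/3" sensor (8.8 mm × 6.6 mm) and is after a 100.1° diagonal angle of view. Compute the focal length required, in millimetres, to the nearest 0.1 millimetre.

4.6 mm

Sensor diagonal = √(8.8² + 6.6²) = √121.0000 ≈ 11.0000 mm.
From α = 2·arctan(d/2f) we get f = d / (2·tan(α/2)).
With d = 11.0000 mm and α/2 = 50.05°, tan(α/2) ≈ 1.19387, so f ≈ 11.0000 / 2.38774 ≈ 4.6069 mm.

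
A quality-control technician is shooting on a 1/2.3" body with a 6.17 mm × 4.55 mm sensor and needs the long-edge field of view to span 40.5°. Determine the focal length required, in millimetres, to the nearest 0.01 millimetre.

From α = 2·arctan(w/2f) we get f = w / (2·tan(α/2)).
With w = 6.17 mm and α/2 = 20.25°, tan(α/2) ≈ 0.36892, so f ≈ 6.17 / 0.73784 ≈ 8.3623 mm.

8.36 mm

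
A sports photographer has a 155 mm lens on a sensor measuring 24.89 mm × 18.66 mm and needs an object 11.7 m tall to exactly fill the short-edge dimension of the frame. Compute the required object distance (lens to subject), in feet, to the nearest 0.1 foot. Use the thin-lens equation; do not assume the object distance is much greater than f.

319.4 ft

W: 11.7 m = 11700 mm.
Magnification m = h/W = dᵢ/dₒ; combined with 1/f = 1/dₒ + 1/dᵢ this gives dₒ = f·(1 + W/h).
dₒ = 155 mm × (1 + 11700/18.66) = 155 × 628.0096 ≈ 97341.495 mm = 97341.495/304.8 ft = 319.362 ft.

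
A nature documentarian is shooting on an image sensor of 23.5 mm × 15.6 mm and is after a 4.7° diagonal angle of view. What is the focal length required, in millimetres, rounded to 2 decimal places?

343.66 mm

Sensor diagonal = √(23.5² + 15.6²) = √795.6100 ≈ 28.2066 mm.
From α = 2·arctan(d/2f) we get f = d / (2·tan(α/2)).
With d = 28.2066 mm and α/2 = 2.35°, tan(α/2) ≈ 0.04104, so f ≈ 28.2066 / 0.08208 ≈ 343.6618 mm.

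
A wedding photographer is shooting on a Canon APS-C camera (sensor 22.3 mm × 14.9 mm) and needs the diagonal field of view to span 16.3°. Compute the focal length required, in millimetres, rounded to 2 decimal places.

Sensor diagonal = √(22.3² + 14.9²) = √719.3000 ≈ 26.8198 mm.
From α = 2·arctan(d/2f) we get f = d / (2·tan(α/2)).
With d = 26.8198 mm and α/2 = 8.15°, tan(α/2) ≈ 0.14321, so f ≈ 26.8198 / 0.28642 ≈ 93.6369 mm.

93.64 mm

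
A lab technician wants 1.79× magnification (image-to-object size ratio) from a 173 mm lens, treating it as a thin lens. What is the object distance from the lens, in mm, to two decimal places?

269.65 mm

With m = dᵢ/dₒ and 1/f = 1/dₒ + 1/dᵢ, substituting dᵢ = m·dₒ gives 1/f = (1 + 1/m)/dₒ, hence dₒ = f·(1 + 1/m).
dₒ = 173 × (1 + 1/1.79) = 173 × 1.55866 ≈ 269.648 mm.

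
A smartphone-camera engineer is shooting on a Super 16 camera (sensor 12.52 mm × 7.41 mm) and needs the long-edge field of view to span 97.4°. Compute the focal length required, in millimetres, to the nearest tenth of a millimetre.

From α = 2·arctan(w/2f) we get f = w / (2·tan(α/2)).
With w = 12.52 mm and α/2 = 48.7°, tan(α/2) ≈ 1.13828, so f ≈ 12.52 / 2.27655 ≈ 5.4995 mm.

5.5 mm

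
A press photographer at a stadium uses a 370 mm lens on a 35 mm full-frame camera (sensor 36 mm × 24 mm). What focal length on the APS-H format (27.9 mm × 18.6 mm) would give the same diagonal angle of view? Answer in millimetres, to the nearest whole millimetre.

287 mm

Sensor diagonal = √(36² + 24²) = √1872.0000 ≈ 43.2666 mm.
Sensor diagonal = √(27.9² + 18.6²) = √1124.3700 ≈ 33.5316 mm.
Equal angle of view means equal diagonal/f ratio, so f₂ = f₁ · (diagonal₂/diagonal₁) = 370 × 33.5316/43.2666.
f₂ = 370 × 0.77500 ≈ 286.750 mm.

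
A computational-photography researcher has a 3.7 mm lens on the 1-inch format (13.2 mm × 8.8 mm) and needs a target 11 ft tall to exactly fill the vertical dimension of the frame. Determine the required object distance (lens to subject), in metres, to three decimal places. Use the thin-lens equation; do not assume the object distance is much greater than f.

W: 11 ft × 304.8 mm/ft = 3352.80 mm.
Magnification m = h/W = dᵢ/dₒ; combined with 1/f = 1/dₒ + 1/dᵢ this gives dₒ = f·(1 + W/h).
dₒ = 3.7 mm × (1 + 3352.8/8.8) = 3.7 × 382.0000 ≈ 1413.400 mm = 1.4134 m.

1.413 m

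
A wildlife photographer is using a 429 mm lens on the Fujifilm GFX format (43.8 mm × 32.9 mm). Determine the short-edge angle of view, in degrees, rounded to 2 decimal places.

4.39°

Angle of view α = 2·arctan(h/2f) with h = 32.9 mm and f = 429 mm.
h/2f = 0.03834; arctan(0.03834) ≈ 2.1959°, so α ≈ 4.3919°.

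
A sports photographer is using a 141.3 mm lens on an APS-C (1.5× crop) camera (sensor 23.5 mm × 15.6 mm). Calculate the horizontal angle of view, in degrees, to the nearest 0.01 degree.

9.51°

Angle of view α = 2·arctan(w/2f) with w = 23.5 mm and f = 141.3 mm.
w/2f = 0.08316; arctan(0.08316) ≈ 4.7536°, so α ≈ 9.5071°.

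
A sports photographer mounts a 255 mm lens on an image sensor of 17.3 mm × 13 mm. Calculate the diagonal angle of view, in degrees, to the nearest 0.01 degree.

Sensor diagonal = √(17.3² + 13²) = √468.2900 ≈ 21.6400 mm.
Angle of view α = 2·arctan(d/2f) with d = 21.6400 mm and f = 255 mm.
d/2f = 0.04243; arctan(0.04243) ≈ 2.4297°, so α ≈ 4.8594°.

4.86°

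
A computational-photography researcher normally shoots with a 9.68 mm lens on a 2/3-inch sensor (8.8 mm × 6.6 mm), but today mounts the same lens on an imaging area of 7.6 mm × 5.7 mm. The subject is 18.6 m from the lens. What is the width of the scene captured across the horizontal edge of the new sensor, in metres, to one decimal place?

14.6 m

The focal length stays 9.68 mm; the relevant sensor dimension is now w = 7.6 mm. Object distance dₒ = 18.6 m = 18600 mm.
Thin-lens field width W = w·(dₒ − f)/f = 7.6 × (18600 − 9.68)/9.68 ≈ 14595.706 mm = 14.5957 m.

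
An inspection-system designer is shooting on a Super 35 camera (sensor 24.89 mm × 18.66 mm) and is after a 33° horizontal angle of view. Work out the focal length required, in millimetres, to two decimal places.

42.01 mm

From α = 2·arctan(w/2f) we get f = w / (2·tan(α/2)).
With w = 24.89 mm and α/2 = 16.5°, tan(α/2) ≈ 0.29621, so f ≈ 24.89 / 0.59243 ≈ 42.0136 mm.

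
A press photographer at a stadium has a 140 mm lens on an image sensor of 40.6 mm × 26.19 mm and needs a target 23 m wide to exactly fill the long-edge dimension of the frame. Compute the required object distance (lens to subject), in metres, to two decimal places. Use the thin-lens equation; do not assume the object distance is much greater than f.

79.45 m

W: 23 m = 23000 mm.
Magnification m = w/W = dᵢ/dₒ; combined with 1/f = 1/dₒ + 1/dᵢ this gives dₒ = f·(1 + W/w).
dₒ = 140 mm × (1 + 23000/40.6) = 140 × 567.5025 ≈ 79450.345 mm = 79.4503 m.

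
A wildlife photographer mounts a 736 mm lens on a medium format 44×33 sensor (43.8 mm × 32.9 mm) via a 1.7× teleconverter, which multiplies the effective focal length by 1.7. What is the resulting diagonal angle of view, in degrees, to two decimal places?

Effective focal length f = 736 × 1.7 = 1251.2 mm.
Sensor diagonal = √(43.8² + 32.9²) = √3000.8500 ≈ 54.7800 mm.
α = 2·arctan(54.780 / (2 × 1251.2)) = 2·arctan(0.02189) ≈ 2.5081°.

2.51°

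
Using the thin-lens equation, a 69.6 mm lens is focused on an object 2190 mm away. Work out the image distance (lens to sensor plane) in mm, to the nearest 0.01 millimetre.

71.88 mm

1/dᵢ = 1/f − 1/dₒ = 1/69.6 − 1/2190 = 0.0139112 mm⁻¹.
dᵢ = 1/0.0139112 ≈ 71.8846 mm.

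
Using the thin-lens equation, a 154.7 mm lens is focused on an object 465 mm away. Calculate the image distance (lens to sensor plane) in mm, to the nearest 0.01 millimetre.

1/dᵢ = 1/f − 1/dₒ = 1/154.7 − 1/465 = 0.0043136 mm⁻¹.
dᵢ = 1/0.0043136 ≈ 231.8257 mm.

231.83 mm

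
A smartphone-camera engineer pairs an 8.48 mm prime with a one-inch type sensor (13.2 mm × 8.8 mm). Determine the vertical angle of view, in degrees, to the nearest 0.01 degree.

Angle of view α = 2·arctan(h/2f) with h = 8.8 mm and f = 8.48 mm.
h/2f = 0.51887; arctan(0.51887) ≈ 27.4234°, so α ≈ 54.8467°.

54.85°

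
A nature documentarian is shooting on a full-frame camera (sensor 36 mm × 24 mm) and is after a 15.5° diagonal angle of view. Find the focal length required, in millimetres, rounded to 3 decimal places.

Sensor diagonal = √(36² + 24²) = √1872.0000 ≈ 43.2666 mm.
From α = 2·arctan(d/2f) we get f = d / (2·tan(α/2)).
With d = 43.2666 mm and α/2 = 7.75°, tan(α/2) ≈ 0.13609, so f ≈ 43.2666 / 0.27219 ≈ 158.9585 mm.

158.959 mm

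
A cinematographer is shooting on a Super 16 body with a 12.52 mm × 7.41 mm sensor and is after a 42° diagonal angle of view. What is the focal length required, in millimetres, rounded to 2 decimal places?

18.95 mm

Sensor diagonal = √(12.52² + 7.41²) = √211.6585 ≈ 14.5485 mm.
From α = 2·arctan(d/2f) we get f = d / (2·tan(α/2)).
With d = 14.5485 mm and α/2 = 21°, tan(α/2) ≈ 0.38386, so f ≈ 14.5485 / 0.76773 ≈ 18.9501 mm.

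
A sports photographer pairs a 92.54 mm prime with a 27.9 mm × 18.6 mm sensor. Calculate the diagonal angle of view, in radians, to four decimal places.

Sensor diagonal = √(27.9² + 18.6²) = √1124.3700 ≈ 33.5316 mm.
Angle of view α = 2·arctan(d/2f) with d = 33.5316 mm and f = 92.54 mm.
d/2f = 0.18117; arctan(0.18117) ≈ 0.1792 rad, so α ≈ 0.3585 rad.

0.3585 rad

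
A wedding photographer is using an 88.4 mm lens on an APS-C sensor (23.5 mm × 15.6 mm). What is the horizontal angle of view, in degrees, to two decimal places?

15.14°

Angle of view α = 2·arctan(w/2f) with w = 23.5 mm and f = 88.4 mm.
w/2f = 0.13292; arctan(0.13292) ≈ 7.5713°, so α ≈ 15.1426°.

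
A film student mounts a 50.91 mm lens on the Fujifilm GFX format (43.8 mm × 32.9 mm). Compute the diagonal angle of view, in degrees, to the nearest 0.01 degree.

Sensor diagonal = √(43.8² + 32.9²) = √3000.8500 ≈ 54.7800 mm.
Angle of view α = 2·arctan(d/2f) with d = 54.7800 mm and f = 50.91 mm.
d/2f = 0.53801; arctan(0.53801) ≈ 28.2806°, so α ≈ 56.5612°.

56.56°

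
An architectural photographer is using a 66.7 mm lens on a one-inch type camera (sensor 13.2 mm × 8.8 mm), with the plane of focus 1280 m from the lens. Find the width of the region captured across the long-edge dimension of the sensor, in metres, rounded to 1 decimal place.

253.3 m

dₒ: 1280 m = 1.28e+06 mm.
Similar triangles through the lens centre give W/dₒ = w/dᵢ; with 1/f = 1/dₒ + 1/dᵢ this gives W = w·(dₒ − f)/f.
W = 13.2 mm × (1.28e+06 − 66.7) / 66.7 = 13.2 × 19189.4048 ≈ 253300.143 mm = 253.3 m.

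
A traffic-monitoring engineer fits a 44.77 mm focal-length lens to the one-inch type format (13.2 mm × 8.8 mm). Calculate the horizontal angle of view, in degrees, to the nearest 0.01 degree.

Angle of view α = 2·arctan(w/2f) with w = 13.2 mm and f = 44.77 mm.
w/2f = 0.14742; arctan(0.14742) ≈ 8.3861°, so α ≈ 16.7723°.

16.77°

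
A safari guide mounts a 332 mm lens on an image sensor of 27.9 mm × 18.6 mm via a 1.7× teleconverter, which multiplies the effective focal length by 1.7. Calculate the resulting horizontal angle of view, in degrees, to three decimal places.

2.832°

Effective focal length f = 332 × 1.7 = 564.4 mm.
α = 2·arctan(27.9 / (2 × 564.4)) = 2·arctan(0.02472) ≈ 2.8317°.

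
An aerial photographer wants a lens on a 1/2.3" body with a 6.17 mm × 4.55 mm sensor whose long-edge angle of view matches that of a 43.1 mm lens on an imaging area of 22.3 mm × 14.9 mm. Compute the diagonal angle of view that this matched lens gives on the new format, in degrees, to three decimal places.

Equal long-edge AOV ⇒ f₂ = f₁ · 6.17/22.3 = 43.1 × 0.27668 ≈ 11.9250 mm.
Sensor diagonal = √(6.17² + 4.55²) = √58.7714 ≈ 7.6663 mm.
Diagonal AOV on the new format = 2·arctan(7.6663 / (2 × 11.9250)) = 2·arctan(0.32144) ≈ 35.6386°.

35.639°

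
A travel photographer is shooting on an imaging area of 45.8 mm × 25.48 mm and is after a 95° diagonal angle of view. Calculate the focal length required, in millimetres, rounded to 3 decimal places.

24.013 mm

Sensor diagonal = √(45.8² + 25.48²) = √2746.8704 ≈ 52.4106 mm.
From α = 2·arctan(d/2f) we get f = d / (2·tan(α/2)).
With d = 52.4106 mm and α/2 = 47.5°, tan(α/2) ≈ 1.09131, so f ≈ 52.4106 / 2.18262 ≈ 24.0127 mm.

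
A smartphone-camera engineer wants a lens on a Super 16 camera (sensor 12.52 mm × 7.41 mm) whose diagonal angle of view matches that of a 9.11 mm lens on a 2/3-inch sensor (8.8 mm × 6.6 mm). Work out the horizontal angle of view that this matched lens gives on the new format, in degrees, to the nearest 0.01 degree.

Sensor diagonal = √(8.8² + 6.6²) = √121.0000 ≈ 11.0000 mm.
Sensor diagonal = √(12.52² + 7.41²) = √211.6585 ≈ 14.5485 mm.
Equal diagonal AOV ⇒ f₂ = f₁ · 14.5485/11.0000 = 9.11 × 1.32259 ≈ 12.0488 mm.
Horizontal AOV on the new format = 2·arctan(12.52 / (2 × 12.0488)) = 2·arctan(0.51955) ≈ 54.9086°.

54.91°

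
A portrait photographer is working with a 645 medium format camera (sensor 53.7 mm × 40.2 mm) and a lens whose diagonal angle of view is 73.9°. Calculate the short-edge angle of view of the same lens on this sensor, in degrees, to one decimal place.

Sensor diagonal = √(53.7² + 40.2²) = √4499.7300 ≈ 67.0800 mm.
From the diagonal AOV: f = 67.0800 / (2·tan(36.95°)) = 67.0800 / 1.50437 ≈ 44.5900 mm.
Short-edge AOV = 2·arctan(40.2 / (2 × 44.5900)) = 2·arctan(0.45077) ≈ 48.5292°.

48.5°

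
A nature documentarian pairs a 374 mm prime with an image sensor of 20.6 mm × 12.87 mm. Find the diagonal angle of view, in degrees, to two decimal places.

3.72°

Sensor diagonal = √(20.6² + 12.87²) = √589.9969 ≈ 24.2899 mm.
Angle of view α = 2·arctan(d/2f) with d = 24.2899 mm and f = 374 mm.
d/2f = 0.03247; arctan(0.03247) ≈ 1.8599°, so α ≈ 3.7198°.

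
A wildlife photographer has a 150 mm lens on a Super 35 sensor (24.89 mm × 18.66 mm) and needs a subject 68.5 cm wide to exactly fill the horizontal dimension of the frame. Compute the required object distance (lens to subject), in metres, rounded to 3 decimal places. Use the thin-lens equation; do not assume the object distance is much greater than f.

4.278 m

W: 68.5 cm = 685 mm.
Magnification m = w/W = dᵢ/dₒ; combined with 1/f = 1/dₒ + 1/dᵢ this gives dₒ = f·(1 + W/w).
dₒ = 150 mm × (1 + 685/24.89) = 150 × 28.5211 ≈ 4278.164 mm = 4.27816 m.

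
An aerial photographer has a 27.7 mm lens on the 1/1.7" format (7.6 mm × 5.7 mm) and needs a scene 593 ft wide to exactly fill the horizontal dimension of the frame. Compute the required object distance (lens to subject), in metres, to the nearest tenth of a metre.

W: 593 ft × 304.8 mm/ft = 180746.39 mm.
Magnification m = w/W = dᵢ/dₒ; combined with 1/f = 1/dₒ + 1/dᵢ this gives dₒ = f·(1 + W/w).
dₒ = 27.7 mm × (1 + 180746/7.6) = 27.7 × 23783.4203 ≈ 658800.742 mm = 658.801 m.

658.8 m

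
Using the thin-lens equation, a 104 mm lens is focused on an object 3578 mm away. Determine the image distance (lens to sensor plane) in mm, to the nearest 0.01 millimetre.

1/dᵢ = 1/f − 1/dₒ = 1/104 − 1/3578 = 0.0093359 mm⁻¹.
dᵢ = 1/0.0093359 ≈ 107.1134 mm.

107.11 mm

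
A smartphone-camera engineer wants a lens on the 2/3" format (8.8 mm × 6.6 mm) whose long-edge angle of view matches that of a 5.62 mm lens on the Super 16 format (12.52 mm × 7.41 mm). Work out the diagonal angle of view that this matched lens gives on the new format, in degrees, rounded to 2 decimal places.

108.63°

Equal long-edge AOV ⇒ f₂ = f₁ · 8.8/12.52 = 5.62 × 0.70288 ≈ 3.9502 mm.
Sensor diagonal = √(8.8² + 6.6²) = √121.0000 ≈ 11.0000 mm.
Diagonal AOV on the new format = 2·arctan(11.0000 / (2 × 3.9502)) = 2·arctan(1.39235) ≈ 108.6274°.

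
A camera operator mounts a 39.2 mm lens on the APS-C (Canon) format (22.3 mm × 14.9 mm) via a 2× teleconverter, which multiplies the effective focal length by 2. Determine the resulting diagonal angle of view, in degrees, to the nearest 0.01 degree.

Effective focal length f = 39.2 × 2 = 78.4 mm.
Sensor diagonal = √(22.3² + 14.9²) = √719.3000 ≈ 26.8198 mm.
α = 2·arctan(26.820 / (2 × 78.4)) = 2·arctan(0.17104) ≈ 19.4124°.

19.41°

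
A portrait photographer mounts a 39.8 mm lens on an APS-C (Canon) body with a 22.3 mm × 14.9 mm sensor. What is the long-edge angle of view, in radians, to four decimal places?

0.5463 rad

Angle of view α = 2·arctan(w/2f) with w = 22.3 mm and f = 39.8 mm.
w/2f = 0.28015; arctan(0.28015) ≈ 0.2731 rad, so α ≈ 0.5463 rad.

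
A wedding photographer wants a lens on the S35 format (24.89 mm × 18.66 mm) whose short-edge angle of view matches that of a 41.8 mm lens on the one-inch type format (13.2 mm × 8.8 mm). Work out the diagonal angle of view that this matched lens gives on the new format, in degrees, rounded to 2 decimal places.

Equal short-edge AOV ⇒ f₂ = f₁ · 18.66/8.8 = 41.8 × 2.12045 ≈ 88.6350 mm.
Sensor diagonal = √(24.89² + 18.66²) = √967.7077 ≈ 31.1080 mm.
Diagonal AOV on the new format = 2·arctan(31.1080 / (2 × 88.6350)) = 2·arctan(0.17548) ≈ 19.9063°.

19.91°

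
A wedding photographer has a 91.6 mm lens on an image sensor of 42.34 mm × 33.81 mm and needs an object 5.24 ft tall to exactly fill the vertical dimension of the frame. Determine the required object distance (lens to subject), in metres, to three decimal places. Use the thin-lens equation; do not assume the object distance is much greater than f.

4.419 m

W: 5.24 ft × 304.8 mm/ft = 1597.15 mm.
Magnification m = h/W = dᵢ/dₒ; combined with 1/f = 1/dₒ + 1/dᵢ this gives dₒ = f·(1 + W/h).
dₒ = 91.6 mm × (1 + 1597.15/33.81) = 91.6 × 48.2390 ≈ 4418.696 mm = 4.4187 m.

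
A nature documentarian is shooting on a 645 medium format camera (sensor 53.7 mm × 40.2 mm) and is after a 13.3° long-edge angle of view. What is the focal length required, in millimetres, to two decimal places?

From α = 2·arctan(w/2f) we get f = w / (2·tan(α/2)).
With w = 53.7 mm and α/2 = 6.65°, tan(α/2) ≈ 0.11659, so f ≈ 53.7 / 0.23318 ≈ 230.2974 mm.

230.30 mm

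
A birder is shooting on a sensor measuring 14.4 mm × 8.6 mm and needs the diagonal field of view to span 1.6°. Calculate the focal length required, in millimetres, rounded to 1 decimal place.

600.6 mm

Sensor diagonal = √(14.4² + 8.6²) = √281.3200 ≈ 16.7726 mm.
From α = 2·arctan(d/2f) we get f = d / (2·tan(α/2)).
With d = 16.7726 mm and α/2 = 0.8°, tan(α/2) ≈ 0.01396, so f ≈ 16.7726 / 0.02793 ≈ 600.5853 mm.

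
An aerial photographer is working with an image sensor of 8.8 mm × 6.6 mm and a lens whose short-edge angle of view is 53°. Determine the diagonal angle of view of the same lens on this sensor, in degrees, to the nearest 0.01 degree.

From the short-edge AOV: f = 6.6 / (2·tan(26.5°)) = 6.6 / 0.99716 ≈ 6.6188 mm.
Sensor diagonal = √(8.8² + 6.6²) = √121.0000 ≈ 11.0000 mm.
Diagonal AOV = 2·arctan(11.0000 / (2 × 6.6188)) = 2·arctan(0.83097) ≈ 79.4511°.

79.45°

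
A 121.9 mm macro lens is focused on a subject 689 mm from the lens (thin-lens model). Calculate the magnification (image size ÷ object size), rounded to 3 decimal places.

0.215×

Thin lens: 1/f = 1/dₒ + 1/dᵢ → 1/dᵢ = 1/121.9 − 1/689 = 0.0067521 mm⁻¹, so dᵢ ≈ 148.1028 mm.
Magnification m = dᵢ/dₒ = 148.1028/689 ≈ 0.21495.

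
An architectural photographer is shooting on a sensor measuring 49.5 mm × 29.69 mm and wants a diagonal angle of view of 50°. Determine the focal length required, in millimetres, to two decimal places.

61.89 mm

Sensor diagonal = √(49.5² + 29.69²) = √3331.7461 ≈ 57.7213 mm.
From α = 2·arctan(d/2f) we get f = d / (2·tan(α/2)).
With d = 57.7213 mm and α/2 = 25°, tan(α/2) ≈ 0.46631, so f ≈ 57.7213 / 0.93262 ≈ 61.8918 mm.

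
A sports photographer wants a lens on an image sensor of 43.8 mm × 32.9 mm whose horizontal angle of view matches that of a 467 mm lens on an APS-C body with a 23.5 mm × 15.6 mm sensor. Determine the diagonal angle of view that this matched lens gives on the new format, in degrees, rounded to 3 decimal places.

Equal horizontal AOV ⇒ f₂ = f₁ · 43.8/23.5 = 467 × 1.86383 ≈ 870.4085 mm.
Sensor diagonal = √(43.8² + 32.9²) = √3000.8500 ≈ 54.7800 mm.
Diagonal AOV on the new format = 2·arctan(54.7800 / (2 × 870.4085)) = 2·arctan(0.03147) ≈ 3.6048°.

3.605°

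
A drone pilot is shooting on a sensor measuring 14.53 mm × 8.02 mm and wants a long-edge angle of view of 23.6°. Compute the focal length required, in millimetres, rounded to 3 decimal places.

34.776 mm

From α = 2·arctan(w/2f) we get f = w / (2·tan(α/2)).
With w = 14.53 mm and α/2 = 11.8°, tan(α/2) ≈ 0.20891, so f ≈ 14.53 / 0.41782 ≈ 34.7756 mm.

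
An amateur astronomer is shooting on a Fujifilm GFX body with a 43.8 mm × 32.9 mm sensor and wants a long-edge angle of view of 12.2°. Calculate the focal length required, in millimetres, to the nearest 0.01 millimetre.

204.92 mm

From α = 2·arctan(w/2f) we get f = w / (2·tan(α/2)).
With w = 43.8 mm and α/2 = 6.1°, tan(α/2) ≈ 0.10687, so f ≈ 43.8 / 0.21374 ≈ 204.9235 mm.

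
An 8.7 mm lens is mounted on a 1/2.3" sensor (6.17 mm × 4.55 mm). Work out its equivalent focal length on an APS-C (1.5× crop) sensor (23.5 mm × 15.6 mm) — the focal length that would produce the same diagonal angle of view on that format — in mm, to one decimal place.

Sensor diagonal = √(6.17² + 4.55²) = √58.7714 ≈ 7.6663 mm.
Sensor diagonal = √(23.5² + 15.6²) = √795.6100 ≈ 28.2066 mm.
Equal angle of view means equal diagonal/f ratio, so f₂ = f₁ · (diagonal₂/diagonal₁) = 8.7 × 28.2066/7.6663.
f₂ = 8.7 × 3.67932 ≈ 32.010 mm.

32.0 mm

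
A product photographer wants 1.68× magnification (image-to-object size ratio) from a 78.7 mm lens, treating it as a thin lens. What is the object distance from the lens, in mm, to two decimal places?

125.55 mm

With m = dᵢ/dₒ and 1/f = 1/dₒ + 1/dᵢ, substituting dᵢ = m·dₒ gives 1/f = (1 + 1/m)/dₒ, hence dₒ = f·(1 + 1/m).
dₒ = 78.7 × (1 + 1/1.68) = 78.7 × 1.59524 ≈ 125.545 mm.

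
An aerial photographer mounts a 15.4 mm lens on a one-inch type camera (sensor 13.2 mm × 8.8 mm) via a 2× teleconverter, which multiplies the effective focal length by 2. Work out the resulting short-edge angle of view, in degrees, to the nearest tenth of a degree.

16.3°

Effective focal length f = 15.4 × 2 = 30.8 mm.
α = 2·arctan(8.8 / (2 × 30.8)) = 2·arctan(0.14286) ≈ 16.2602°.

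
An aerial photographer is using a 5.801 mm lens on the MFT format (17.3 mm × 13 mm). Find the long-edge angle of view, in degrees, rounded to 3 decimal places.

Angle of view α = 2·arctan(w/2f) with w = 17.3 mm and f = 5.801 mm.
w/2f = 1.49112; arctan(1.49112) ≈ 56.1528°, so α ≈ 112.3056°.

112.306°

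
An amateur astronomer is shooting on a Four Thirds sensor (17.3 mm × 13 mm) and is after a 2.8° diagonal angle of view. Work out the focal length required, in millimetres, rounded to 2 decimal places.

Sensor diagonal = √(17.3² + 13²) = √468.2900 ≈ 21.6400 mm.
From α = 2·arctan(d/2f) we get f = d / (2·tan(α/2)).
With d = 21.6400 mm and α/2 = 1.4°, tan(α/2) ≈ 0.02444, so f ≈ 21.6400 / 0.04888 ≈ 442.7266 mm.

442.73 mm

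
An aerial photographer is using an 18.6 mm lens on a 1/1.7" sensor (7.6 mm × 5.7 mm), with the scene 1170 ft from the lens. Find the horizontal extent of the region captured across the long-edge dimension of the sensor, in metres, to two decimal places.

145.71 m

dₒ: 1170 ft × 304.8 mm/ft = 356615.99 mm.
Similar triangles through the lens centre give W/dₒ = w/dᵢ; with 1/f = 1/dₒ + 1/dᵢ this gives W = w·(dₒ − f)/f.
W = 7.6 mm × (356616 − 18.6) / 18.6 = 7.6 × 19171.9026 ≈ 145706.460 mm = 145.706 m.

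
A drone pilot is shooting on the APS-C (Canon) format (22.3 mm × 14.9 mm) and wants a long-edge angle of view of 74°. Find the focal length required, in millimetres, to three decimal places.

14.797 mm

From α = 2·arctan(w/2f) we get f = w / (2·tan(α/2)).
With w = 22.3 mm and α/2 = 37°, tan(α/2) ≈ 0.75355, so f ≈ 22.3 / 1.50711 ≈ 14.7965 mm.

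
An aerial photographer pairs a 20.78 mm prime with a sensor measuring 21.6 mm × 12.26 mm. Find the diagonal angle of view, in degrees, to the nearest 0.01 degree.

61.73°

Sensor diagonal = √(21.6² + 12.26²) = √616.8676 ≈ 24.8368 mm.
Angle of view α = 2·arctan(d/2f) with d = 24.8368 mm and f = 20.78 mm.
d/2f = 0.59761; arctan(0.59761) ≈ 30.8631°, so α ≈ 61.7262°.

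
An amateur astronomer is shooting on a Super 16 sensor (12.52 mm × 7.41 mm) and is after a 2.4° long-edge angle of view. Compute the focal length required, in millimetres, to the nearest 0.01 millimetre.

298.85 mm

From α = 2·arctan(w/2f) we get f = w / (2·tan(α/2)).
With w = 12.52 mm and α/2 = 1.2°, tan(α/2) ≈ 0.02095, so f ≈ 12.52 / 0.04189 ≈ 298.8493 mm.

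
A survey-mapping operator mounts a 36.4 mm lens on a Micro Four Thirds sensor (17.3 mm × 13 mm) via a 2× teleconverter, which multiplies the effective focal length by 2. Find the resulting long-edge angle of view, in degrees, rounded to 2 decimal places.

13.55°

Effective focal length f = 36.4 × 2 = 72.8 mm.
α = 2·arctan(17.3 / (2 × 72.8)) = 2·arctan(0.11882) ≈ 13.5521°.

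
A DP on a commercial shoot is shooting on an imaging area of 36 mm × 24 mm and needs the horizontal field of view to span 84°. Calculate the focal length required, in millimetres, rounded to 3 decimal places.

From α = 2·arctan(w/2f) we get f = w / (2·tan(α/2)).
With w = 36 mm and α/2 = 42°, tan(α/2) ≈ 0.90040, so f ≈ 36 / 1.80081 ≈ 19.9910 mm.

19.991 mm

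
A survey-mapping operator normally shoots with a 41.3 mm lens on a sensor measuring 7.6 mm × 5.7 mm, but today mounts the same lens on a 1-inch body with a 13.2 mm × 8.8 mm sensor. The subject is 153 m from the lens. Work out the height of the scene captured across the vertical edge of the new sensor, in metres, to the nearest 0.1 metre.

The focal length stays 41.3 mm; the relevant sensor dimension is now h = 8.8 mm. Object distance dₒ = 153 m = 153000 mm.
Thin-lens field height W = h·(dₒ − f)/f = 8.8 × (153000 − 41.3)/41.3 ≈ 32591.684 mm = 32.5917 m.

32.6 m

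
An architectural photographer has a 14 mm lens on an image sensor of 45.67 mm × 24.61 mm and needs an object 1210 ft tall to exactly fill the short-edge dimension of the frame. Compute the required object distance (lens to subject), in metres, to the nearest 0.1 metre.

W: 1210 ft × 304.8 mm/ft = 368807.99 mm.
Magnification m = h/W = dᵢ/dₒ; combined with 1/f = 1/dₒ + 1/dᵢ this gives dₒ = f·(1 + W/h).
dₒ = 14 mm × (1 + 368808/24.61) = 14 × 14987.1027 ≈ 209819.438 mm = 209.819 m.

209.8 m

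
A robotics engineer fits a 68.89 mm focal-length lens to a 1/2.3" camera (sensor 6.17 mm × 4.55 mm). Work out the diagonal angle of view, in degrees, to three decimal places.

6.369°

Sensor diagonal = √(6.17² + 4.55²) = √58.7714 ≈ 7.6663 mm.
Angle of view α = 2·arctan(d/2f) with d = 7.6663 mm and f = 68.89 mm.
d/2f = 0.05564; arctan(0.05564) ≈ 3.1847°, so α ≈ 6.3694°.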